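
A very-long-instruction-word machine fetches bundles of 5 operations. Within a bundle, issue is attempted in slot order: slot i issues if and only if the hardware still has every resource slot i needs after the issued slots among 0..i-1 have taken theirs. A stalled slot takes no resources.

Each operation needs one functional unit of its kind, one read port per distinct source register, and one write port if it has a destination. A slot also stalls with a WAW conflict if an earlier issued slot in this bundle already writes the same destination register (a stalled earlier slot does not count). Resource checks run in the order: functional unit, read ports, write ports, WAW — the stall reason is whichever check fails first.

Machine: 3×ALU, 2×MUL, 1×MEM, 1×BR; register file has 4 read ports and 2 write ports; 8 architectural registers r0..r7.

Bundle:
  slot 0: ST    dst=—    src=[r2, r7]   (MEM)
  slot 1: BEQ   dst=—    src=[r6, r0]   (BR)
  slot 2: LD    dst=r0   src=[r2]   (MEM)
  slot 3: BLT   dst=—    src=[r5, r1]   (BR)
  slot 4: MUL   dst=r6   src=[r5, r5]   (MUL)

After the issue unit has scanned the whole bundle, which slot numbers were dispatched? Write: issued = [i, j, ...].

#0 MEM src=r2,r7 dispatched  <A:3 Mu:2 Ld:0 B:1 rd:2 wr:2>
#1 BR src=r6,r0 dispatched  <A:3 Mu:2 Ld:0 B:0 rd:0 wr:2>
#2 MEM src=r2 held:FU  <A:3 Mu:2 Ld:0 B:0 rd:0 wr:2>
#3 BR src=r5,r1 held:FU  <A:3 Mu:2 Ld:0 B:0 rd:0 wr:2>
#4 MUL src=r5,r5 held:RD_PORT  <A:3 Mu:2 Ld:0 B:0 rd:0 wr:2>

issued = [0, 1]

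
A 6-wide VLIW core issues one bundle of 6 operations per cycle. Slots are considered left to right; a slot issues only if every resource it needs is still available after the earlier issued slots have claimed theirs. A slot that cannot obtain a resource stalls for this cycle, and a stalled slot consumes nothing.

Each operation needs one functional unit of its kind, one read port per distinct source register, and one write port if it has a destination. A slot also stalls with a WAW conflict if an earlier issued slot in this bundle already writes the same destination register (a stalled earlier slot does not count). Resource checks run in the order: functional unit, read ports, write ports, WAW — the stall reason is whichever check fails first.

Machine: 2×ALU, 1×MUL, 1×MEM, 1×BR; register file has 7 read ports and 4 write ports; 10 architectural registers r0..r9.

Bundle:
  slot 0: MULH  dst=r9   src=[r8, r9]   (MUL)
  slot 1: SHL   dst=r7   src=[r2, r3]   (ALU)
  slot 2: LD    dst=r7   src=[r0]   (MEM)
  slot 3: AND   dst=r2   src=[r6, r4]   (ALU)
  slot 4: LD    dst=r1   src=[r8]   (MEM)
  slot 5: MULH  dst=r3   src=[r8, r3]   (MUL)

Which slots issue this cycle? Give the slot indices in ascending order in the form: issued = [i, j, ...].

(0) want 1×MUL +2rd +1wr — yes → AL2|MU0|ME1|BR1|rd5|wr3
(1) want 1×ALU +2rd +1wr — yes → AL1|MU0|ME1|BR1|rd3|wr2
(2) want 1×MEM +1rd +1wr — WAW → AL1|MU0|ME1|BR1|rd3|wr2
(3) want 1×ALU +2rd +1wr — yes → AL0|MU0|ME1|BR1|rd1|wr1
(4) want 1×MEM +1rd +1wr — yes → AL0|MU0|ME0|BR1|rd0|wr0
(5) want 1×MUL +2rd +1wr — FU → AL0|MU0|ME0|BR1|rd0|wr0

issued = [0, 1, 3, 4]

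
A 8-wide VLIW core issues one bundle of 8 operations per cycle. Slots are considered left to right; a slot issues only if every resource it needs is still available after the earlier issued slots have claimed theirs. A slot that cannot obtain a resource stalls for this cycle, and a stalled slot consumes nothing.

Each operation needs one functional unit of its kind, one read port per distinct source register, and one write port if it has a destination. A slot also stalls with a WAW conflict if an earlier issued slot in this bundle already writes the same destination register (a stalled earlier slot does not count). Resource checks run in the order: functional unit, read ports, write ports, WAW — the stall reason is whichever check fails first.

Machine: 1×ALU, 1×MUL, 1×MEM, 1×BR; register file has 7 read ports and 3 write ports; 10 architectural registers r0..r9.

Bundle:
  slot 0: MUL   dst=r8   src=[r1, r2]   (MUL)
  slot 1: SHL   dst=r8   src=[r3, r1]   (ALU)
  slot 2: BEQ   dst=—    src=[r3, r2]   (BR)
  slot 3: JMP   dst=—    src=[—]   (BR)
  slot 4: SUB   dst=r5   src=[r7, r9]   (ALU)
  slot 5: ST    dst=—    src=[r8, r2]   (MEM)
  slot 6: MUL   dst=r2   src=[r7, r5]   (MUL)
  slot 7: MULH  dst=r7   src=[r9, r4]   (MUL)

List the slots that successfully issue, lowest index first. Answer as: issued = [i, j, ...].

issued = [0, 2, 4]

(0) want 1×MUL +2rd +1wr — yes → AL1|MU0|ME1|BR1|rd5|wr2
(1) want 1×ALU +2rd +1wr — WAW → AL1|MU0|ME1|BR1|rd5|wr2
(2) want 1×BR +2rd +0wr — yes → AL1|MU0|ME1|BR0|rd3|wr2
(3) want 1×BR +0rd +0wr — FU → AL1|MU0|ME1|BR0|rd3|wr2
(4) want 1×ALU +2rd +1wr — yes → AL0|MU0|ME1|BR0|rd1|wr1
(5) want 1×MEM +2rd +0wr — RD_PORT → AL0|MU0|ME1|BR0|rd1|wr1
(6) want 1×MUL +2rd +1wr — FU → AL0|MU0|ME1|BR0|rd1|wr1
(7) want 1×MUL +2rd +1wr — FU → AL0|MU0|ME1|BR0|rd1|wr1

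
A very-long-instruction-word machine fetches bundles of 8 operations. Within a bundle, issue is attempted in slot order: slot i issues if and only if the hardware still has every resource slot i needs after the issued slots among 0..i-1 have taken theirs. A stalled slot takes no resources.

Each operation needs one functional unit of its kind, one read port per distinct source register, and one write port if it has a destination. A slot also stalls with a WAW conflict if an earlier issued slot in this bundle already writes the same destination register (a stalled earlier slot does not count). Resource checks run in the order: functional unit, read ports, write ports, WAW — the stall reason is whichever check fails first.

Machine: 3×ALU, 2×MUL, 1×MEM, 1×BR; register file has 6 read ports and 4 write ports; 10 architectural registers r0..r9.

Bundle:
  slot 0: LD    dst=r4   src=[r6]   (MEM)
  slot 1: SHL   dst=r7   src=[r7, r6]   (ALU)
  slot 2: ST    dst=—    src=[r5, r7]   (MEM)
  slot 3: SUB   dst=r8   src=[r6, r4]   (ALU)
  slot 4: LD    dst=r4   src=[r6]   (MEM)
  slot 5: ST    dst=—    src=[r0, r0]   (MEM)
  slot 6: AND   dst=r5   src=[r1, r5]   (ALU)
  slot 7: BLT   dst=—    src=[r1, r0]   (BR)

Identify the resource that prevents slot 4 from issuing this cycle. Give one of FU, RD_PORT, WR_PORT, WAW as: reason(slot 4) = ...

slot 0 (MEM): ISSUE — free A3,Mu2,Ld0,B1 rp5 wp3
slot 1 (ALU): ISSUE — free A2,Mu2,Ld0,B1 rp3 wp2
slot 2 (MEM): stall FU — free A2,Mu2,Ld0,B1 rp3 wp2
slot 3 (ALU): ISSUE — free A1,Mu2,Ld0,B1 rp1 wp1
slot 4 (MEM): stall FU — free A1,Mu2,Ld0,B1 rp1 wp1
slot 5 (MEM): stall FU — free A1,Mu2,Ld0,B1 rp1 wp1
slot 6 (ALU): stall RD_PORT — free A1,Mu2,Ld0,B1 rp1 wp1
slot 7 (BR): stall RD_PORT — free A1,Mu2,Ld0,B1 rp1 wp1

reason(slot 4) = FU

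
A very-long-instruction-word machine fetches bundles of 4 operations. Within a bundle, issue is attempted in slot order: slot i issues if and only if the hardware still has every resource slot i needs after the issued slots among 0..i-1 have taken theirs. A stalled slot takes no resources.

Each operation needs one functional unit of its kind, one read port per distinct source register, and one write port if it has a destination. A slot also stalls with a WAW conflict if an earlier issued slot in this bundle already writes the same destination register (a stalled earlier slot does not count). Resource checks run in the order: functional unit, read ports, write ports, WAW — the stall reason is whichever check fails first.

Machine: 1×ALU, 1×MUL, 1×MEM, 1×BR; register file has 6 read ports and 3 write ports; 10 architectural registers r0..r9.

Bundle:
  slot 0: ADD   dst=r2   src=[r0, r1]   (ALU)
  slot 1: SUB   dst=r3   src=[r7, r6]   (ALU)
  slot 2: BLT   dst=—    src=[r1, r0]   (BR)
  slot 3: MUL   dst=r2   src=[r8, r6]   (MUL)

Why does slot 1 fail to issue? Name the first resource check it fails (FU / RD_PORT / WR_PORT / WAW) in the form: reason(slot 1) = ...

reason(slot 1) = FU

  0. ALU→r2 ⇒ go  {0A/1Mu/1Ld/1B | 4r 2w}
  1. ALU→r3 ⇒ no(FU)  {0A/1Mu/1Ld/1B | 4r 2w}
  2. BR ⇒ go  {0A/1Mu/1Ld/0B | 2r 2w}
  3. MUL→r2 ⇒ no(WAW)  {0A/1Mu/1Ld/0B | 2r 2w}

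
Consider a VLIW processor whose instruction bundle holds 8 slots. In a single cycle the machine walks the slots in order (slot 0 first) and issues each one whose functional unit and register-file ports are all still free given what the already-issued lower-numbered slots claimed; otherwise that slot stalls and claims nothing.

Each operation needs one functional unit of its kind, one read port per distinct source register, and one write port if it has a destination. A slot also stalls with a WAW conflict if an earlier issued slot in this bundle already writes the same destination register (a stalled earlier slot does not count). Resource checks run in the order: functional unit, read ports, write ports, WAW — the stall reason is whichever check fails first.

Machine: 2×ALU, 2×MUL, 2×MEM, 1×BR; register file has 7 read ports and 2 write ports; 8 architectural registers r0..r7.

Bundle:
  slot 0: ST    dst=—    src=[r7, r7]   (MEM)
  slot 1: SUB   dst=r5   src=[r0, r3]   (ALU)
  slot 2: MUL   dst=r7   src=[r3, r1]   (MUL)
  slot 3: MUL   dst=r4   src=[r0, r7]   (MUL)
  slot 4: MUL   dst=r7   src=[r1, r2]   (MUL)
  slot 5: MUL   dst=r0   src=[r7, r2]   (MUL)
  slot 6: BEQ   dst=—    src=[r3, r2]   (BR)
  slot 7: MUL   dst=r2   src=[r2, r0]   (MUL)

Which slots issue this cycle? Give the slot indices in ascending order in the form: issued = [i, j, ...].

issued = [0, 1, 2, 6]

[0] MEM needs rd=1 wr=0: ok; after: ALU=2 MUL=2 MEM=1 BR=1, R=6, W=2
[1] ALU needs rd=2 wr=1: ok; after: ALU=1 MUL=2 MEM=1 BR=1, R=4, W=1
[2] MUL needs rd=2 wr=1: ok; after: ALU=1 MUL=1 MEM=1 BR=1, R=2, W=0
[3] MUL needs rd=2 wr=1: WR_PORT; after: ALU=1 MUL=1 MEM=1 BR=1, R=2, W=0
[4] MUL needs rd=2 wr=1: WR_PORT; after: ALU=1 MUL=1 MEM=1 BR=1, R=2, W=0
[5] MUL needs rd=2 wr=1: WR_PORT; after: ALU=1 MUL=1 MEM=1 BR=1, R=2, W=0
[6] BR needs rd=2 wr=0: ok; after: ALU=1 MUL=1 MEM=1 BR=0, R=0, W=0
[7] MUL needs rd=2 wr=1: RD_PORT; after: ALU=1 MUL=1 MEM=1 BR=0, R=0, W=0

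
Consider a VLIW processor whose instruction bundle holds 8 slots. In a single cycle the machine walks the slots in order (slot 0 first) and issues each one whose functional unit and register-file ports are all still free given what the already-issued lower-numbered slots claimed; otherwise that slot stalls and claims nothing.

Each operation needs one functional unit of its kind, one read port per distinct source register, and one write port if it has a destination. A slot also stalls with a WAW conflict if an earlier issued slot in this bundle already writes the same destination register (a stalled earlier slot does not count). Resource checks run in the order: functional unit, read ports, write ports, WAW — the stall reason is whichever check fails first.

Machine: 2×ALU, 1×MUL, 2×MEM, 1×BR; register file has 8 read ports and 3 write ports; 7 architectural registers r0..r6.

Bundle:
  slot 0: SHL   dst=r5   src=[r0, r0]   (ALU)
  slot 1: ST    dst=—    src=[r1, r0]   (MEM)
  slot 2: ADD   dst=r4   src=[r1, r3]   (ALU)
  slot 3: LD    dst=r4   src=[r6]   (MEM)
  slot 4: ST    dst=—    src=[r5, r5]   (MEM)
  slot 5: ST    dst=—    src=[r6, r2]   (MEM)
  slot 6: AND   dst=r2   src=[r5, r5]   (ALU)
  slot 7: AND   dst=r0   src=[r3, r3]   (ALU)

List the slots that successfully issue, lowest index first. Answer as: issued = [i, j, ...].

issued = [0, 1, 2, 4]

  0. ALU→r5 ⇒ go  {1A/1Mu/2Ld/1B | 7r 2w}
  1. MEM ⇒ go  {1A/1Mu/1Ld/1B | 5r 2w}
  2. ALU→r4 ⇒ go  {0A/1Mu/1Ld/1B | 3r 1w}
  3. MEM→r4 ⇒ no(WAW)  {0A/1Mu/1Ld/1B | 3r 1w}
  4. MEM ⇒ go  {0A/1Mu/0Ld/1B | 2r 1w}
  5. MEM ⇒ no(FU)  {0A/1Mu/0Ld/1B | 2r 1w}
  6. ALU→r2 ⇒ no(FU)  {0A/1Mu/0Ld/1B | 2r 1w}
  7. ALU→r0 ⇒ no(FU)  {0A/1Mu/0Ld/1B | 2r 1w}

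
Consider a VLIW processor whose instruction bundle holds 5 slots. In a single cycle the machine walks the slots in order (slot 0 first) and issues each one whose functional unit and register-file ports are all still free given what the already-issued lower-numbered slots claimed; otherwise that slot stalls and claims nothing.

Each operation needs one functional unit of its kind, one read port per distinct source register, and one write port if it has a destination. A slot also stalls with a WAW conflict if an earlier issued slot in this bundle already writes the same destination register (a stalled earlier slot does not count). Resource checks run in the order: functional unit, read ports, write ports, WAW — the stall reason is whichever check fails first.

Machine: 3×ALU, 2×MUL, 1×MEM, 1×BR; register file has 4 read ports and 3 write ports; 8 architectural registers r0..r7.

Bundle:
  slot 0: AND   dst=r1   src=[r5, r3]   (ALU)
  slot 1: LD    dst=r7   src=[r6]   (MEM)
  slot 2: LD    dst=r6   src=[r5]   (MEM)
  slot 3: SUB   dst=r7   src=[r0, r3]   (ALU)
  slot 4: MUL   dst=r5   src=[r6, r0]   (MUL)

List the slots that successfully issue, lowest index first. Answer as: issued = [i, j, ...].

issued = [0, 1]

  0. ALU→r1 ⇒ go  {2A/2Mu/1Ld/1B | 2r 2w}
  1. MEM→r7 ⇒ go  {2A/2Mu/0Ld/1B | 1r 1w}
  2. MEM→r6 ⇒ no(FU)  {2A/2Mu/0Ld/1B | 1r 1w}
  3. ALU→r7 ⇒ no(RD_PORT)  {2A/2Mu/0Ld/1B | 1r 1w}
  4. MUL→r5 ⇒ no(RD_PORT)  {2A/2Mu/0Ld/1B | 1r 1w}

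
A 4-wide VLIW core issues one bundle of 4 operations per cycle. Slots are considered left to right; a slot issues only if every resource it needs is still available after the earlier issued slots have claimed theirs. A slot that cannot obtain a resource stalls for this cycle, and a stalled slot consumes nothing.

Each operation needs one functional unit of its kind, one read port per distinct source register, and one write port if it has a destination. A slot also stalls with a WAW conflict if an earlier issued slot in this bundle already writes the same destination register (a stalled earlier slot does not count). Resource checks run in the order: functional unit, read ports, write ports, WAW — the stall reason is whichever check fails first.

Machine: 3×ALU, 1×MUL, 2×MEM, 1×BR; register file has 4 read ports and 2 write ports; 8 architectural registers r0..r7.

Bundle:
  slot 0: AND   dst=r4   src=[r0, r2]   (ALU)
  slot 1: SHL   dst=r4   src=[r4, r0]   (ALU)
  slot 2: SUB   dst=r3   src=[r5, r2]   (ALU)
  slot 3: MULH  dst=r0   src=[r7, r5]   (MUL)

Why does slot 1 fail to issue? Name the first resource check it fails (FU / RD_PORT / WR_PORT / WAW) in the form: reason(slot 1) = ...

reason(slot 1) = WAW

  0. ALU→r4 ⇒ go  {2A/1Mu/2Ld/1B | 2r 1w}
  1. ALU→r4 ⇒ no(WAW)  {2A/1Mu/2Ld/1B | 2r 1w}
  2. ALU→r3 ⇒ go  {1A/1Mu/2Ld/1B | 0r 0w}
  3. MUL→r0 ⇒ no(RD_PORT)  {1A/1Mu/2Ld/1B | 0r 0w}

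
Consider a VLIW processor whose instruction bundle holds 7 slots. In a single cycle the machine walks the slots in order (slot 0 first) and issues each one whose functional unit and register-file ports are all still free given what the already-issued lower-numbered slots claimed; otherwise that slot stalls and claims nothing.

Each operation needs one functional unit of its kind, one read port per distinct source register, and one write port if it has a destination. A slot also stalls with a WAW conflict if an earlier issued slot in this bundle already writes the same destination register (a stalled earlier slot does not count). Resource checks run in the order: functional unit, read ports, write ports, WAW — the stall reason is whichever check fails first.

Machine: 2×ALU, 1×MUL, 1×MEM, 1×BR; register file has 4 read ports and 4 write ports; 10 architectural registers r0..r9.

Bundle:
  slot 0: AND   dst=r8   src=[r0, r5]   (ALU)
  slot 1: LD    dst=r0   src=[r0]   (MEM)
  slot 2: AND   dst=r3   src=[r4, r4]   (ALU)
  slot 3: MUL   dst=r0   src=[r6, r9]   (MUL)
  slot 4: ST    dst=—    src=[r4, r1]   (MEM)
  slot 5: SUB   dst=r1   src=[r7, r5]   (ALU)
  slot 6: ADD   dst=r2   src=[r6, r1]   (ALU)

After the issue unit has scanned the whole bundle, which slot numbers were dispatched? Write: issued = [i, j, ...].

#0 ALU src=r0,r5 dispatched  <A:1 Mu:1 Ld:1 B:1 rd:2 wr:3>
#1 MEM src=r0 dispatched  <A:1 Mu:1 Ld:0 B:1 rd:1 wr:2>
#2 ALU src=r4,r4 dispatched  <A:0 Mu:1 Ld:0 B:1 rd:0 wr:1>
#3 MUL src=r6,r9 held:RD_PORT  <A:0 Mu:1 Ld:0 B:1 rd:0 wr:1>
#4 MEM src=r4,r1 held:FU  <A:0 Mu:1 Ld:0 B:1 rd:0 wr:1>
#5 ALU src=r7,r5 held:FU  <A:0 Mu:1 Ld:0 B:1 rd:0 wr:1>
#6 ALU src=r6,r1 held:FU  <A:0 Mu:1 Ld:0 B:1 rd:0 wr:1>

issued = [0, 1, 2]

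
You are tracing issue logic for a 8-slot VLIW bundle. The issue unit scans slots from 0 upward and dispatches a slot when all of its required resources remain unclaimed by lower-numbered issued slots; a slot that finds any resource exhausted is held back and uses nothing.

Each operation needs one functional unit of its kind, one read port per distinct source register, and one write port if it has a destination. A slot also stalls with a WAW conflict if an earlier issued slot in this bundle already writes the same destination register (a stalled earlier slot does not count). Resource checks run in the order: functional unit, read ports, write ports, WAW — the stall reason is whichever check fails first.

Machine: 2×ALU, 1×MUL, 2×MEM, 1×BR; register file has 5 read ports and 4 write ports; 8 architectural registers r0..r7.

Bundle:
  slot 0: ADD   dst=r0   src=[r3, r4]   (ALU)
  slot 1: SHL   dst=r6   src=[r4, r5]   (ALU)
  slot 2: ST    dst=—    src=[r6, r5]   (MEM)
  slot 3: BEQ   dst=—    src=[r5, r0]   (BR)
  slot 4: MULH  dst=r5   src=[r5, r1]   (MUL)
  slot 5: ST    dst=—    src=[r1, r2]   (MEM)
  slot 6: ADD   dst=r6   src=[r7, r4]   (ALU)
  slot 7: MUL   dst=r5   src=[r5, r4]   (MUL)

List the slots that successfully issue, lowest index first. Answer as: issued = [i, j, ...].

issued = [0, 1]

#0 ALU src=r3,r4 dispatched  <A:1 Mu:1 Ld:2 B:1 rd:3 wr:3>
#1 ALU src=r4,r5 dispatched  <A:0 Mu:1 Ld:2 B:1 rd:1 wr:2>
#2 MEM src=r6,r5 held:RD_PORT  <A:0 Mu:1 Ld:2 B:1 rd:1 wr:2>
#3 BR src=r5,r0 held:RD_PORT  <A:0 Mu:1 Ld:2 B:1 rd:1 wr:2>
#4 MUL src=r5,r1 held:RD_PORT  <A:0 Mu:1 Ld:2 B:1 rd:1 wr:2>
#5 MEM src=r1,r2 held:RD_PORT  <A:0 Mu:1 Ld:2 B:1 rd:1 wr:2>
#6 ALU src=r7,r4 held:FU  <A:0 Mu:1 Ld:2 B:1 rd:1 wr:2>
#7 MUL src=r5,r4 held:RD_PORT  <A:0 Mu:1 Ld:2 B:1 rd:1 wr:2>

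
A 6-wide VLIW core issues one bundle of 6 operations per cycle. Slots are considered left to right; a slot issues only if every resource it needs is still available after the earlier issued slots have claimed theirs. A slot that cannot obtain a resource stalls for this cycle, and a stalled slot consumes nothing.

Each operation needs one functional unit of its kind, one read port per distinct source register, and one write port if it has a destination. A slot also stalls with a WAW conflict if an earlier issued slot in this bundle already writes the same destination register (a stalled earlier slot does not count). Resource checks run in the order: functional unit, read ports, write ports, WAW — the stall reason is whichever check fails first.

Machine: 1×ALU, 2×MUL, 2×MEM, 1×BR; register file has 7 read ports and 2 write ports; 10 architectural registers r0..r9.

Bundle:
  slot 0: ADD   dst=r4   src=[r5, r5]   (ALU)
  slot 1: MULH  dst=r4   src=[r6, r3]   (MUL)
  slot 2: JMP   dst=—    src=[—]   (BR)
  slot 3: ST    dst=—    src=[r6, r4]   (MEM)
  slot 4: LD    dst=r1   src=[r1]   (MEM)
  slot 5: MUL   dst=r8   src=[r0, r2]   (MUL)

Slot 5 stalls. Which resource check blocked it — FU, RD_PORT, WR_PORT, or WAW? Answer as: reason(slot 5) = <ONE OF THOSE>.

reason(slot 5) = WR_PORT

  0. ALU→r4 ⇒ go  {0A/2Mu/2Ld/1B | 6r 1w}
  1. MUL→r4 ⇒ no(WAW)  {0A/2Mu/2Ld/1B | 6r 1w}
  2. BR ⇒ go  {0A/2Mu/2Ld/0B | 6r 1w}
  3. MEM ⇒ go  {0A/2Mu/1Ld/0B | 4r 1w}
  4. MEM→r1 ⇒ go  {0A/2Mu/0Ld/0B | 3r 0w}
  5. MUL→r8 ⇒ no(WR_PORT)  {0A/2Mu/0Ld/0B | 3r 0w}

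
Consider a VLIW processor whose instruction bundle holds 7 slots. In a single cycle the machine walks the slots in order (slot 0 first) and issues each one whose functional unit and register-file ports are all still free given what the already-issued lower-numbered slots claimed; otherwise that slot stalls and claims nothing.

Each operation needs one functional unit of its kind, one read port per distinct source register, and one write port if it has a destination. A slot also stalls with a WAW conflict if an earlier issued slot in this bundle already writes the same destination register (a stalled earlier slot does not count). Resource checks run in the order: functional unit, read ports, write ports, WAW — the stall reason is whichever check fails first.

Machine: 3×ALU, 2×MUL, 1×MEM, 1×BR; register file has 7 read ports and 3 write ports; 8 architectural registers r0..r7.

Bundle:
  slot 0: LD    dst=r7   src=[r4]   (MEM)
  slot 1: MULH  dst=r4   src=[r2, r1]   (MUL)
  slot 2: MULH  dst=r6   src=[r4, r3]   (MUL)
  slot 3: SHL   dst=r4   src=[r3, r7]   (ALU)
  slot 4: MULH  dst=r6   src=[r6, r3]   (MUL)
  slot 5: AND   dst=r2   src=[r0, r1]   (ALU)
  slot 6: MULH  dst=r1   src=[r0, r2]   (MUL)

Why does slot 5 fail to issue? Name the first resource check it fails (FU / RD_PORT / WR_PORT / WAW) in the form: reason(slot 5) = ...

reason(slot 5) = WR_PORT

slot 0 (MEM): ISSUE — free A3,Mu2,Ld0,B1 rp6 wp2
slot 1 (MUL): ISSUE — free A3,Mu1,Ld0,B1 rp4 wp1
slot 2 (MUL): ISSUE — free A3,Mu0,Ld0,B1 rp2 wp0
slot 3 (ALU): stall WR_PORT — free A3,Mu0,Ld0,B1 rp2 wp0
slot 4 (MUL): stall FU — free A3,Mu0,Ld0,B1 rp2 wp0
slot 5 (ALU): stall WR_PORT — free A3,Mu0,Ld0,B1 rp2 wp0
slot 6 (MUL): stall FU — free A3,Mu0,Ld0,B1 rp2 wp0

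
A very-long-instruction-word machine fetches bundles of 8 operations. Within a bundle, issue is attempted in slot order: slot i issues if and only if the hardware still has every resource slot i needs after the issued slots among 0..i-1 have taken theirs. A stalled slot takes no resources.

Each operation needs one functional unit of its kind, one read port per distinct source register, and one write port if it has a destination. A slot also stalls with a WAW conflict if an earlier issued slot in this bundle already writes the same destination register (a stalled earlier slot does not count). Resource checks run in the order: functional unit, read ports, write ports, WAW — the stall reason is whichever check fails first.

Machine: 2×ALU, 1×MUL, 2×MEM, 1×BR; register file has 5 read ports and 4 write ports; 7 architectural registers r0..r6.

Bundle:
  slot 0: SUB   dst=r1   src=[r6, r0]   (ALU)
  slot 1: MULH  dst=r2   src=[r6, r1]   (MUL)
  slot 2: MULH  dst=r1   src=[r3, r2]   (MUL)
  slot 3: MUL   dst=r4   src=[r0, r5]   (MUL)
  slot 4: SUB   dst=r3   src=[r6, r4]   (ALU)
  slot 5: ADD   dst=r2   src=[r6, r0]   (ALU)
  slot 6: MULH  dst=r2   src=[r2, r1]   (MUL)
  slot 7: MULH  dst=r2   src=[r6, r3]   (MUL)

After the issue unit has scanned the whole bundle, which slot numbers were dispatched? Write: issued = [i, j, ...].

issued = [0, 1]

slot 0 (ALU): ISSUE — free A1,Mu1,Ld2,B1 rp3 wp3
slot 1 (MUL): ISSUE — free A1,Mu0,Ld2,B1 rp1 wp2
slot 2 (MUL): stall FU — free A1,Mu0,Ld2,B1 rp1 wp2
slot 3 (MUL): stall FU — free A1,Mu0,Ld2,B1 rp1 wp2
slot 4 (ALU): stall RD_PORT — free A1,Mu0,Ld2,B1 rp1 wp2
slot 5 (ALU): stall RD_PORT — free A1,Mu0,Ld2,B1 rp1 wp2
slot 6 (MUL): stall FU — free A1,Mu0,Ld2,B1 rp1 wp2
slot 7 (MUL): stall FU — free A1,Mu0,Ld2,B1 rp1 wp2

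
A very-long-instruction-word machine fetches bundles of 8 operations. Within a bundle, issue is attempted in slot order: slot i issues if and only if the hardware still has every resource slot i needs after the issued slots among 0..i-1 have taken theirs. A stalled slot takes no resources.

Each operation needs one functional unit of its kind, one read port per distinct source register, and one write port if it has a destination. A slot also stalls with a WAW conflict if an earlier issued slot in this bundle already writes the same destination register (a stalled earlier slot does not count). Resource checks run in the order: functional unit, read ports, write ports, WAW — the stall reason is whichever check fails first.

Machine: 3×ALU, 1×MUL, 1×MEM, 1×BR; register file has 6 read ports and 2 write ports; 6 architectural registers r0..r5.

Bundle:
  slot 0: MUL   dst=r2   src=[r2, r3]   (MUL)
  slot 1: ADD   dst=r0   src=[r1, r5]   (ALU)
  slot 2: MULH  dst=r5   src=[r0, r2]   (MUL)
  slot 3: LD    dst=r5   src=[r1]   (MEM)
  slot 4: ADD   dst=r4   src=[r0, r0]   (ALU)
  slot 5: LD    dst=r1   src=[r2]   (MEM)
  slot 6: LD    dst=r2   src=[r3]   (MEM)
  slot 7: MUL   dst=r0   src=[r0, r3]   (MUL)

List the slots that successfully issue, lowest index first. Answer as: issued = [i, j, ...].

issued = [0, 1]

  0. MUL→r2 ⇒ go  {3A/0Mu/1Ld/1B | 4r 1w}
  1. ALU→r0 ⇒ go  {2A/0Mu/1Ld/1B | 2r 0w}
  2. MUL→r5 ⇒ no(FU)  {2A/0Mu/1Ld/1B | 2r 0w}
  3. MEM→r5 ⇒ no(WR_PORT)  {2A/0Mu/1Ld/1B | 2r 0w}
  4. ALU→r4 ⇒ no(WR_PORT)  {2A/0Mu/1Ld/1B | 2r 0w}
  5. MEM→r1 ⇒ no(WR_PORT)  {2A/0Mu/1Ld/1B | 2r 0w}
  6. MEM→r2 ⇒ no(WR_PORT)  {2A/0Mu/1Ld/1B | 2r 0w}
  7. MUL→r0 ⇒ no(FU)  {2A/0Mu/1Ld/1B | 2r 0w}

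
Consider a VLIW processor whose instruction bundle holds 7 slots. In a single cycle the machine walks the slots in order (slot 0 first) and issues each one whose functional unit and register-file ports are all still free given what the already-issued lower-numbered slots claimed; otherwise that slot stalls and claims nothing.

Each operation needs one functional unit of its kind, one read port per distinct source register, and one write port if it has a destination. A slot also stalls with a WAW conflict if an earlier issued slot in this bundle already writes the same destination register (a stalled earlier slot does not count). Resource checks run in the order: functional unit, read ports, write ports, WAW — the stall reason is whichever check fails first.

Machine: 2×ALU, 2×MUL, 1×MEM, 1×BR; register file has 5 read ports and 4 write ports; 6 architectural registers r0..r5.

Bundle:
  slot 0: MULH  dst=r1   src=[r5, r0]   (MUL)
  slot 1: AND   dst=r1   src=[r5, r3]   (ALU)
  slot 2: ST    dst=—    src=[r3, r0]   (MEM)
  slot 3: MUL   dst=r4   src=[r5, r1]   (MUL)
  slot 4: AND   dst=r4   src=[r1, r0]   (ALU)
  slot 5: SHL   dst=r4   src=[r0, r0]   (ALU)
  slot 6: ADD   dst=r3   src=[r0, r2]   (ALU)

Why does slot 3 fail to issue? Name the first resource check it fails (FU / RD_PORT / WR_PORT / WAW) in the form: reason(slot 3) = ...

[0] MUL needs rd=2 wr=1: ok; after: ALU=2 MUL=1 MEM=1 BR=1, R=3, W=3
[1] ALU needs rd=2 wr=1: WAW; after: ALU=2 MUL=1 MEM=1 BR=1, R=3, W=3
[2] MEM needs rd=2 wr=0: ok; after: ALU=2 MUL=1 MEM=0 BR=1, R=1, W=3
[3] MUL needs rd=2 wr=1: RD_PORT; after: ALU=2 MUL=1 MEM=0 BR=1, R=1, W=3
[4] ALU needs rd=2 wr=1: RD_PORT; after: ALU=2 MUL=1 MEM=0 BR=1, R=1, W=3
[5] ALU needs rd=1 wr=1: ok; after: ALU=1 MUL=1 MEM=0 BR=1, R=0, W=2
[6] ALU needs rd=2 wr=1: RD_PORT; after: ALU=1 MUL=1 MEM=0 BR=1, R=0, W=2

reason(slot 3) = RD_PORT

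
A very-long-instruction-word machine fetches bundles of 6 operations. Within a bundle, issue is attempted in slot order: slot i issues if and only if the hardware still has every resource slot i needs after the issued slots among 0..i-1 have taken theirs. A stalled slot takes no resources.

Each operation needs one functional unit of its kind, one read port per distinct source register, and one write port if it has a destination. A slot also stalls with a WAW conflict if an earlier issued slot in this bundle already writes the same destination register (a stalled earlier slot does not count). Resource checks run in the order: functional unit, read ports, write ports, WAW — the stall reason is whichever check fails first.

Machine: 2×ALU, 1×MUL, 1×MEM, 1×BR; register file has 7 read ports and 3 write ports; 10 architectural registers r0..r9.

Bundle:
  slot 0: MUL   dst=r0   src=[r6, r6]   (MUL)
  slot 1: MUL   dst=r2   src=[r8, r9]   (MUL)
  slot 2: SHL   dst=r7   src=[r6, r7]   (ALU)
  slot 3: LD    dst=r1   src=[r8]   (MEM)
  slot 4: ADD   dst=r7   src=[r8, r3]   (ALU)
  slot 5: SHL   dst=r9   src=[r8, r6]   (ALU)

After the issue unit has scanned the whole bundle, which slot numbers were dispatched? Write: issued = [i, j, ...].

issued = [0, 2, 3]

[0] MUL needs rd=1 wr=1: ok; after: ALU=2 MUL=0 MEM=1 BR=1, R=6, W=2
[1] MUL needs rd=2 wr=1: FU; after: ALU=2 MUL=0 MEM=1 BR=1, R=6, W=2
[2] ALU needs rd=2 wr=1: ok; after: ALU=1 MUL=0 MEM=1 BR=1, R=4, W=1
[3] MEM needs rd=1 wr=1: ok; after: ALU=1 MUL=0 MEM=0 BR=1, R=3, W=0
[4] ALU needs rd=2 wr=1: WR_PORT; after: ALU=1 MUL=0 MEM=0 BR=1, R=3, W=0
[5] ALU needs rd=2 wr=1: WR_PORT; after: ALU=1 MUL=0 MEM=0 BR=1, R=3, W=0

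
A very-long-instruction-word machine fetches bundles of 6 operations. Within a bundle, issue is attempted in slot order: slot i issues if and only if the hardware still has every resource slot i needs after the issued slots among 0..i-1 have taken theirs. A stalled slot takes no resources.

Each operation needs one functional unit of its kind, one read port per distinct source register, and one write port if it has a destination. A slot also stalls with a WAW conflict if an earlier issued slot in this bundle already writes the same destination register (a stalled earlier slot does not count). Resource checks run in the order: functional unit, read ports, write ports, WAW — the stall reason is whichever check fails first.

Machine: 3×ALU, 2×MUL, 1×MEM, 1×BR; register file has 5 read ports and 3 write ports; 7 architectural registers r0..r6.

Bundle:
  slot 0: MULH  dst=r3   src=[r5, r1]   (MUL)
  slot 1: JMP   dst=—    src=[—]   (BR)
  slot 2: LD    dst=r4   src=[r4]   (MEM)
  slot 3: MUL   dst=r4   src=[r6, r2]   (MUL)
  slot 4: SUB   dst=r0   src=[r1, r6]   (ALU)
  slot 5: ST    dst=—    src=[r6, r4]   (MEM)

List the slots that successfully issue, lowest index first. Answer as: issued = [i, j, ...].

issued = [0, 1, 2, 4]

  0. MUL→r3 ⇒ go  {3A/1Mu/1Ld/1B | 3r 2w}
  1. BR ⇒ go  {3A/1Mu/1Ld/0B | 3r 2w}
  2. MEM→r4 ⇒ go  {3A/1Mu/0Ld/0B | 2r 1w}
  3. MUL→r4 ⇒ no(WAW)  {3A/1Mu/0Ld/0B | 2r 1w}
  4. ALU→r0 ⇒ go  {2A/1Mu/0Ld/0B | 0r 0w}
  5. MEM ⇒ no(FU)  {2A/1Mu/0Ld/0B | 0r 0w}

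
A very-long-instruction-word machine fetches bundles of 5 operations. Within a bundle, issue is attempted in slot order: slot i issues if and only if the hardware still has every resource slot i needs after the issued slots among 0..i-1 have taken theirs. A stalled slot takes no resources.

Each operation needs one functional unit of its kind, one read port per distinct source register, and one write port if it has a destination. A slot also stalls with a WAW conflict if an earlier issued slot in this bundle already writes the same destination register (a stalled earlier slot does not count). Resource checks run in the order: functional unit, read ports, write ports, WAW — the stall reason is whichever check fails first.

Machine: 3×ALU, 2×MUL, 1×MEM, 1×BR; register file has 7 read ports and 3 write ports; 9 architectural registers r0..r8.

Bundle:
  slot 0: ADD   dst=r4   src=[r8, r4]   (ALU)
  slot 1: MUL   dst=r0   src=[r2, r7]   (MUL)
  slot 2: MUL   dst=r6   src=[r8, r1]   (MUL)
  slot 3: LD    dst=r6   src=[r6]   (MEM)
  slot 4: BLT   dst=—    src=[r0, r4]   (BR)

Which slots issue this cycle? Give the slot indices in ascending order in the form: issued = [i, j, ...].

issued = [0, 1, 2]

(0) want 1×ALU +2rd +1wr — yes → AL2|MU2|ME1|BR1|rd5|wr2
(1) want 1×MUL +2rd +1wr — yes → AL2|MU1|ME1|BR1|rd3|wr1
(2) want 1×MUL +2rd +1wr — yes → AL2|MU0|ME1|BR1|rd1|wr0
(3) want 1×MEM +1rd +1wr — WR_PORT → AL2|MU0|ME1|BR1|rd1|wr0
(4) want 1×BR +2rd +0wr — RD_PORT → AL2|MU0|ME1|BR1|rd1|wr0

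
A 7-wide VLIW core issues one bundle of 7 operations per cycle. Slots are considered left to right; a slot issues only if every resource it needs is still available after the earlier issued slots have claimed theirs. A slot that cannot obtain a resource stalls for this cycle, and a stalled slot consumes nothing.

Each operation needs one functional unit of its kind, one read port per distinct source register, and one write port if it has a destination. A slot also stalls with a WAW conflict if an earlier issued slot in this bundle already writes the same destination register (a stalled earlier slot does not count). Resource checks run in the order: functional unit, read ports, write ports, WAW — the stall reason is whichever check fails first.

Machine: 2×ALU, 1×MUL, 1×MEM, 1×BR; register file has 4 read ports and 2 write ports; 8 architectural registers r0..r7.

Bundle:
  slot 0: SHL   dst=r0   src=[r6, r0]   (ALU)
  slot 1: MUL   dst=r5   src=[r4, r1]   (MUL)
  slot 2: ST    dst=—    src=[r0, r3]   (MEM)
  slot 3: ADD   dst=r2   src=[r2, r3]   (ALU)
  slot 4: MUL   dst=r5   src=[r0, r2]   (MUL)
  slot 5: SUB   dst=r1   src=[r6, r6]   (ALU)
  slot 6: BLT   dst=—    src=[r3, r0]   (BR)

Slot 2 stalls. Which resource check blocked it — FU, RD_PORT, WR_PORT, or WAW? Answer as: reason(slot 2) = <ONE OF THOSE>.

reason(slot 2) = RD_PORT

#0 ALU src=r6,r0 dispatched  <A:1 Mu:1 Ld:1 B:1 rd:2 wr:1>
#1 MUL src=r4,r1 dispatched  <A:1 Mu:0 Ld:1 B:1 rd:0 wr:0>
#2 MEM src=r0,r3 held:RD_PORT  <A:1 Mu:0 Ld:1 B:1 rd:0 wr:0>
#3 ALU src=r2,r3 held:RD_PORT  <A:1 Mu:0 Ld:1 B:1 rd:0 wr:0>
#4 MUL src=r0,r2 held:FU  <A:1 Mu:0 Ld:1 B:1 rd:0 wr:0>
#5 ALU src=r6,r6 held:RD_PORT  <A:1 Mu:0 Ld:1 B:1 rd:0 wr:0>
#6 BR src=r3,r0 held:RD_PORT  <A:1 Mu:0 Ld:1 B:1 rd:0 wr:0>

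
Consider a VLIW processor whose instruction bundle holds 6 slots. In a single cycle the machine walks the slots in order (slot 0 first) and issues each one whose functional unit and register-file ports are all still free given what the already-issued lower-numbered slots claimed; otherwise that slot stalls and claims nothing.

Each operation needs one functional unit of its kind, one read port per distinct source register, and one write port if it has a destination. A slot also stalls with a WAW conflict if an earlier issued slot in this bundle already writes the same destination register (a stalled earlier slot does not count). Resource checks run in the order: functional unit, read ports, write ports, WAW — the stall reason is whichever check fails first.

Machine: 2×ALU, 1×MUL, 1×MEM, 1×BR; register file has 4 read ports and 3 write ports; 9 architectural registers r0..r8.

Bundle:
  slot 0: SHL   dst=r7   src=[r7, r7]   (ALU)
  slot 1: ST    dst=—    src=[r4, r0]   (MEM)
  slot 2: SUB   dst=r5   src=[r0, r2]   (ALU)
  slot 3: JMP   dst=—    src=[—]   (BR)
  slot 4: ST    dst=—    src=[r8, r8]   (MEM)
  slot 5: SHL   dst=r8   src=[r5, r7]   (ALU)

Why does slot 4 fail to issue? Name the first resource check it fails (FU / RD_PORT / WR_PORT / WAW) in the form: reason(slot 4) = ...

reason(slot 4) = FU

  0. ALU→r7 ⇒ go  {1A/1Mu/1Ld/1B | 3r 2w}
  1. MEM ⇒ go  {1A/1Mu/0Ld/1B | 1r 2w}
  2. ALU→r5 ⇒ no(RD_PORT)  {1A/1Mu/0Ld/1B | 1r 2w}
  3. BR ⇒ go  {1A/1Mu/0Ld/0B | 1r 2w}
  4. MEM ⇒ no(FU)  {1A/1Mu/0Ld/0B | 1r 2w}
  5. ALU→r8 ⇒ no(RD_PORT)  {1A/1Mu/0Ld/0B | 1r 2w}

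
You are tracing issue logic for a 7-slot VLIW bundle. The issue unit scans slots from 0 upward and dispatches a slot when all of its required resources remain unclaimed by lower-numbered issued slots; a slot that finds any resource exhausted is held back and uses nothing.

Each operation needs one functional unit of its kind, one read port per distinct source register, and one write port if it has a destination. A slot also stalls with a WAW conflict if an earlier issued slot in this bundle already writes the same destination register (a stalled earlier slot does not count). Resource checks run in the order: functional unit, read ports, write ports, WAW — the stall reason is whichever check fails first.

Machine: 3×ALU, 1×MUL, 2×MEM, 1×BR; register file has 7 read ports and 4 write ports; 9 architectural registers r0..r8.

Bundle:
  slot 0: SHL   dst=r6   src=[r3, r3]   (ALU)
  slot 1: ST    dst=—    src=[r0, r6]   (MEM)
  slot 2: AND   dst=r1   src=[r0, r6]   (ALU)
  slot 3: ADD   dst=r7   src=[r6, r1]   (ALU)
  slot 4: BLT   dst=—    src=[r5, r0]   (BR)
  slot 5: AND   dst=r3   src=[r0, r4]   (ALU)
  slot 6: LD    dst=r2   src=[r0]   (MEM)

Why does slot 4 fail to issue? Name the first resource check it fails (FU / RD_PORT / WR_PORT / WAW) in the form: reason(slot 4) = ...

#0 ALU src=r3,r3 dispatched  <A:2 Mu:1 Ld:2 B:1 rd:6 wr:3>
#1 MEM src=r0,r6 dispatched  <A:2 Mu:1 Ld:1 B:1 rd:4 wr:3>
#2 ALU src=r0,r6 dispatched  <A:1 Mu:1 Ld:1 B:1 rd:2 wr:2>
#3 ALU src=r6,r1 dispatched  <A:0 Mu:1 Ld:1 B:1 rd:0 wr:1>
#4 BR src=r5,r0 held:RD_PORT  <A:0 Mu:1 Ld:1 B:1 rd:0 wr:1>
#5 ALU src=r0,r4 held:FU  <A:0 Mu:1 Ld:1 B:1 rd:0 wr:1>
#6 MEM src=r0 held:RD_PORT  <A:0 Mu:1 Ld:1 B:1 rd:0 wr:1>

reason(slot 4) = RD_PORT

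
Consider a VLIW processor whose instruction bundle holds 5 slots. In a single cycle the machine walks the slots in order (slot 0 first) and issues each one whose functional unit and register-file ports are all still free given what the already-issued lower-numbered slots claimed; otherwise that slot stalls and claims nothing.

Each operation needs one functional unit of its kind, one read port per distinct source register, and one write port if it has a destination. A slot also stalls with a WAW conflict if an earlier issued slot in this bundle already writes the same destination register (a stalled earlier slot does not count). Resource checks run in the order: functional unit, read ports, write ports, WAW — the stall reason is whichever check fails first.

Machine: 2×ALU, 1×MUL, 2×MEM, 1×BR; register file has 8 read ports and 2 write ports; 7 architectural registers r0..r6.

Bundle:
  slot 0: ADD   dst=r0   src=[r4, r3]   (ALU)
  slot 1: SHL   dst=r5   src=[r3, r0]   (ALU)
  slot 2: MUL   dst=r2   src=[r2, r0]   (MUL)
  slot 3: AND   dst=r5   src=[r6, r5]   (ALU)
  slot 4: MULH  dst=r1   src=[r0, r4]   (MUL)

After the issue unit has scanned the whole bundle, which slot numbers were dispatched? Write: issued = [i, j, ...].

issued = [0, 1]

#0 ALU src=r4,r3 dispatched  <A:1 Mu:1 Ld:2 B:1 rd:6 wr:1>
#1 ALU src=r3,r0 dispatched  <A:0 Mu:1 Ld:2 B:1 rd:4 wr:0>
#2 MUL src=r2,r0 held:WR_PORT  <A:0 Mu:1 Ld:2 B:1 rd:4 wr:0>
#3 ALU src=r6,r5 held:FU  <A:0 Mu:1 Ld:2 B:1 rd:4 wr:0>
#4 MUL src=r0,r4 held:WR_PORT  <A:0 Mu:1 Ld:2 B:1 rd:4 wr:0>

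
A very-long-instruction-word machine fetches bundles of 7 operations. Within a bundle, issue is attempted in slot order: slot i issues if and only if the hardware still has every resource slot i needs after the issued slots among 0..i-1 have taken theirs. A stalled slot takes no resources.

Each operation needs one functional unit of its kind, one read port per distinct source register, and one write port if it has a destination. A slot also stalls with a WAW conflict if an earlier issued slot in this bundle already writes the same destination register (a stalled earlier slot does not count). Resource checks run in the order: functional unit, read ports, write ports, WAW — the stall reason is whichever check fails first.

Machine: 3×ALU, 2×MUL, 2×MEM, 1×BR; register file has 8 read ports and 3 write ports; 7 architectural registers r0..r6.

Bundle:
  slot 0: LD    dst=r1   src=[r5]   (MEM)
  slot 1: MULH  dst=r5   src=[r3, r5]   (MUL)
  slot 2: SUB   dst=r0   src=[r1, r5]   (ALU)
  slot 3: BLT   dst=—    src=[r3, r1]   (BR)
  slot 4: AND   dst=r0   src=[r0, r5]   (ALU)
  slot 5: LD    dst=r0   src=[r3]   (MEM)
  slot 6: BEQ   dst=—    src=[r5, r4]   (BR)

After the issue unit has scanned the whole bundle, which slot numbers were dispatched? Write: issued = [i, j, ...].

issued = [0, 1, 2, 3]

#0 MEM src=r5 dispatched  <A:3 Mu:2 Ld:1 B:1 rd:7 wr:2>
#1 MUL src=r3,r5 dispatched  <A:3 Mu:1 Ld:1 B:1 rd:5 wr:1>
#2 ALU src=r1,r5 dispatched  <A:2 Mu:1 Ld:1 B:1 rd:3 wr:0>
#3 BR src=r3,r1 dispatched  <A:2 Mu:1 Ld:1 B:0 rd:1 wr:0>
#4 ALU src=r0,r5 held:RD_PORT  <A:2 Mu:1 Ld:1 B:0 rd:1 wr:0>
#5 MEM src=r3 held:WR_PORT  <A:2 Mu:1 Ld:1 B:0 rd:1 wr:0>
#6 BR src=r5,r4 held:FU  <A:2 Mu:1 Ld:1 B:0 rd:1 wr:0>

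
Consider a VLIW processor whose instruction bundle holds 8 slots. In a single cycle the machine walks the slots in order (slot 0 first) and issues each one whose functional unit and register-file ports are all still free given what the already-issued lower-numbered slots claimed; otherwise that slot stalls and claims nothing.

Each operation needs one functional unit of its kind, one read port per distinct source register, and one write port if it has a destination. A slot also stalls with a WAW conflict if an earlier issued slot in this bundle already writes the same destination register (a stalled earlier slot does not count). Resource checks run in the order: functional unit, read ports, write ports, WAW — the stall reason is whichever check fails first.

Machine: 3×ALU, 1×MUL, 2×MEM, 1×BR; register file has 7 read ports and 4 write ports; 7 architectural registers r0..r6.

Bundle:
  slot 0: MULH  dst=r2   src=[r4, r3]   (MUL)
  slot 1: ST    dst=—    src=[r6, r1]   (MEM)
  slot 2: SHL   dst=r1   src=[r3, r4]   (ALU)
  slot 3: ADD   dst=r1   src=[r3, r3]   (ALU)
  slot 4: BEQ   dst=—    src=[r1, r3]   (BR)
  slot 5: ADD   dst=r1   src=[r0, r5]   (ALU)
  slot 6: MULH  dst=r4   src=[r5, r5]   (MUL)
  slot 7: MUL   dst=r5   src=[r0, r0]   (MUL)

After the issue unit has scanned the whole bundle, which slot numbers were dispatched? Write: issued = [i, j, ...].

[0] MUL needs rd=2 wr=1: ok; after: ALU=3 MUL=0 MEM=2 BR=1, R=5, W=3
[1] MEM needs rd=2 wr=0: ok; after: ALU=3 MUL=0 MEM=1 BR=1, R=3, W=3
[2] ALU needs rd=2 wr=1: ok; after: ALU=2 MUL=0 MEM=1 BR=1, R=1, W=2
[3] ALU needs rd=1 wr=1: WAW; after: ALU=2 MUL=0 MEM=1 BR=1, R=1, W=2
[4] BR needs rd=2 wr=0: RD_PORT; after: ALU=2 MUL=0 MEM=1 BR=1, R=1, W=2
[5] ALU needs rd=2 wr=1: RD_PORT; after: ALU=2 MUL=0 MEM=1 BR=1, R=1, W=2
[6] MUL needs rd=1 wr=1: FU; after: ALU=2 MUL=0 MEM=1 BR=1, R=1, W=2
[7] MUL needs rd=1 wr=1: FU; after: ALU=2 MUL=0 MEM=1 BR=1, R=1, W=2

issued = [0, 1, 2]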